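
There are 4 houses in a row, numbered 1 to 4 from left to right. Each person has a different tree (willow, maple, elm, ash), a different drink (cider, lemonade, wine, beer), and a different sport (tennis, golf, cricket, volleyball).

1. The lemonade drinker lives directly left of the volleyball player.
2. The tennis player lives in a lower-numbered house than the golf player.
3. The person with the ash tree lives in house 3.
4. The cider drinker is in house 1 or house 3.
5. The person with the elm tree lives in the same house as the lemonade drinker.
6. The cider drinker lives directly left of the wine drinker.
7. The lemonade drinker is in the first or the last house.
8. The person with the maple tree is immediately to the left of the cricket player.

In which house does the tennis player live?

Clue 3: the person with the ash tree is in house 3.
Clue 7: the lemonade drinker is in house 1.
That leaves willow as the tree for house 4.
So house 1 gets tennis for sport.
By clue 1, the volleyball player is in house 2.
Clue 5: the person with the elm tree is in house 1.
From clue 6, the wine drinker must be in house 4.
House 2 tree: only maple fits.
The only drink still possible for house 2 is beer.
House 3's drink must be cider (nothing else left).
House 4's sport must be golf (nothing else left).
That leaves cricket as the sport for house 3.
So: house 1 = elm/lemonade/tennis, house 2 = maple/beer/volleyball, house 3 = ash/cider/cricket, house 4 = willow/wine/golf.

1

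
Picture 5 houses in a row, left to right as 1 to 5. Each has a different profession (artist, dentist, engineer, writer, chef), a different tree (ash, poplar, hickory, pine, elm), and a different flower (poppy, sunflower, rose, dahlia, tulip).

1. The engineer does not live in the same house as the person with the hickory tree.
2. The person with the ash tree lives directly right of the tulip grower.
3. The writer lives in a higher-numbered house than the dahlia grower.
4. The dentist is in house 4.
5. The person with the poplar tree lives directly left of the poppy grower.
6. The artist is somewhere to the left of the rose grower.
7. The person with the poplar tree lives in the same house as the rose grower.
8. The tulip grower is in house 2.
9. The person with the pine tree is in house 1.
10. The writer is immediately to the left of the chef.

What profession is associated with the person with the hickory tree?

From clue 4, the dentist must be in house 4.
The tulip grower is in house 2 (clue 8).
Clue 9 places the person with the pine tree in house 1.
The person with the ash tree is in house 3 (clue 2).
The dahlia grower is in house 1 (clue 3).
From clue 10, the writer must be in house 2.
The chef is in house 3 (clue 10).
The only profession still possible for house 5 is engineer.
The only tree still possible for house 4 is poplar.
From clue 1, the person with the hickory tree must be in house 2.
From clue 5, the poppy grower must be in house 5.
Clue 7 places the rose grower in house 4.
So house 1 gets artist for profession.
So house 5 gets elm for tree.
House 3 flower: only sunflower fits.
So: house 1 = artist/pine/dahlia, house 2 = writer/hickory/tulip, house 3 = chef/ash/sunflower, house 4 = dentist/poplar/rose, house 5 = engineer/elm/poppy.

writer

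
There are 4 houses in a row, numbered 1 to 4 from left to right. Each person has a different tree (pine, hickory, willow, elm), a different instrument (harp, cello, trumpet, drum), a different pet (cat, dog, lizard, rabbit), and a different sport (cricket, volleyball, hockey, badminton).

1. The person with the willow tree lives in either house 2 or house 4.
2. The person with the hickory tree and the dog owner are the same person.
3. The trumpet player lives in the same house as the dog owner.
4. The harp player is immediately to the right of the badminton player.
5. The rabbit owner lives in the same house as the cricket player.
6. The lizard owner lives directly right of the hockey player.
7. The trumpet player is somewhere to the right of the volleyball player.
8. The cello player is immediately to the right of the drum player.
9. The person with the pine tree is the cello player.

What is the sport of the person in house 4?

cricket

The only instrument still possible for house 1 is drum.
House 4's sport must be cricket (nothing else left).
Clue 5 places the rabbit owner in house 4.
The cello player is in house 2 (clue 8).
The person with the pine tree is in house 2 (clue 9).
House 4 tree: only willow fits.
House 1 pet: only cat fits.
By clue 2, the person with the hickory tree is in house 3.
By clue 2, the dog owner is in house 3.
The trumpet player is in house 3 (clue 3).
House 1's tree must be elm (nothing else left).
House 4 instrument: only harp fits.
So house 2 gets lizard for pet.
So house 3 gets badminton for sport.
Clue 6 places the hockey player in house 1.
So house 2 gets volleyball for sport.
So: house 1 = elm/drum/cat/hockey, house 2 = pine/cello/lizard/volleyball, house 3 = hickory/trumpet/dog/badminton, house 4 = willow/harp/rabbit/cricket.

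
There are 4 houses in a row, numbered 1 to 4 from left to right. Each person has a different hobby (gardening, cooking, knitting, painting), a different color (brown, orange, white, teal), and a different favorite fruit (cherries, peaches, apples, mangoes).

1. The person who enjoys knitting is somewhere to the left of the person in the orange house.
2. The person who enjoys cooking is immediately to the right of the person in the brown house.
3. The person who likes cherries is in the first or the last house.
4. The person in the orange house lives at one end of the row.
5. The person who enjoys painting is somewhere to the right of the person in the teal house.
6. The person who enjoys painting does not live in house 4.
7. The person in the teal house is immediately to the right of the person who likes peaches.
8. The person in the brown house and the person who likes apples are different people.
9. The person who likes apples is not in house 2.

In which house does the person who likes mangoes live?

The person in the orange house is in house 4 (clue 4).
The person who enjoys painting is in house 3 (clue 5).
Clue 5 places the person in the teal house in house 2.
Clue 7 places the person who likes peaches in house 1.
So house 2 gets mangoes for favorite fruit.
So house 3 gets apples for favorite fruit.
The only favorite fruit still possible for house 4 is cherries.
By clue 8, the person in the brown house is in house 1.
So house 3 gets white for color.
Clue 2: the person who enjoys cooking is in house 2.
The only hobby still possible for house 1 is knitting.
The only hobby still possible for house 4 is gardening.
So: house 1 = knitting/brown/peaches, house 2 = cooking/teal/mangoes, house 3 = painting/white/apples, house 4 = gardening/orange/cherries.

2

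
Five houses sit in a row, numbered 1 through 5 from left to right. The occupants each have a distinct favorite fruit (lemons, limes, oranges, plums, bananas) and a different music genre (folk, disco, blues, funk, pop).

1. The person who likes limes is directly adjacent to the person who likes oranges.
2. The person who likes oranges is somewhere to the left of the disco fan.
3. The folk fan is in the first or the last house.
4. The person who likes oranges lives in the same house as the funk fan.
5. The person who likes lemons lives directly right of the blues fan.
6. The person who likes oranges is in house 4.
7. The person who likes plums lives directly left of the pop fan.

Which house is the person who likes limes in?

5

From clue 6, the person who likes oranges must be in house 4.
From clue 2, the disco fan must be in house 5.
The funk fan is in house 4 (clue 4).
That leaves pop as the music genre for house 3.
By clue 7, the person who likes plums is in house 2.
That leaves bananas as the favorite fruit for house 1.
So house 5 gets limes for favorite fruit.
So house 1 gets folk for music genre.
House 2's music genre must be blues (nothing else left).
So house 3 gets lemons for favorite fruit.
So: house 1 = bananas/folk, house 2 = plums/blues, house 3 = lemons/pop, house 4 = oranges/funk, house 5 = limes/disco.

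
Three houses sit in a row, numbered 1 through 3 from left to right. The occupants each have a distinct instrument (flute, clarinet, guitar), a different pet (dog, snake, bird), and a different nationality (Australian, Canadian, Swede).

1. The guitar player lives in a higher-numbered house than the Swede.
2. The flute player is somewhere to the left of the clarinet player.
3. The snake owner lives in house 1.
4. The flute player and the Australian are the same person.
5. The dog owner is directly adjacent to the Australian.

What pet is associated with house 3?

bird

From clue 3, the snake owner must be in house 1.
House 1 instrument: only flute fits.
So house 3 gets Canadian for nationality.
The Australian is in house 1 (clue 4).
The dog owner is in house 2 (clue 5).
House 3's pet must be bird (nothing else left).
The only nationality still possible for house 2 is Swede.
Clue 1: the guitar player is in house 3.
That leaves clarinet as the instrument for house 2.
So: house 1 = flute/snake/Australian, house 2 = clarinet/dog/Swede, house 3 = guitar/bird/Canadian.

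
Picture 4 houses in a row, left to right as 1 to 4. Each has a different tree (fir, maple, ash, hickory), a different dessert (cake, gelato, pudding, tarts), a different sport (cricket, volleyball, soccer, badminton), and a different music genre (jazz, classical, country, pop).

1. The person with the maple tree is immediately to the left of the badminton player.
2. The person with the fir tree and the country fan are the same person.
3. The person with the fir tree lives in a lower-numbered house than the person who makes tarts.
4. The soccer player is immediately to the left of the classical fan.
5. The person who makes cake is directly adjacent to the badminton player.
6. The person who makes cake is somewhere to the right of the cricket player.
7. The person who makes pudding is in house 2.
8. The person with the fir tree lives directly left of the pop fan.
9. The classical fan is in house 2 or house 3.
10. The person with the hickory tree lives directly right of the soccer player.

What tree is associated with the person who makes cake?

ash

Clue 7: the person who makes pudding is in house 2.
So house 1 gets gelato for dessert.
House 4's tree must be ash (nothing else left).
The person with the hickory tree is narrowed to house 2 or 3; consider each.
Placing it in house 2 leads to a contradiction, so it's in house 3.
The soccer player is in house 2 (clue 10).
Clue 1 places the person with the maple tree in house 2.
Clue 1 places the badminton player in house 3.
Clue 4: the classical fan is in house 3.
The person who makes cake is in house 4 (clue 5).
So house 1 gets fir for tree.
So house 3 gets tarts for dessert.
House 4's sport must be volleyball (nothing else left).
House 2's music genre must be pop (nothing else left).
House 4 music genre: only jazz fits.
The only sport still possible for house 1 is cricket.
That leaves country as the music genre for house 1.
So: house 1 = fir/gelato/cricket/country, house 2 = maple/pudding/soccer/pop, house 3 = hickory/tarts/badminton/classical, house 4 = ash/cake/volleyball/jazz.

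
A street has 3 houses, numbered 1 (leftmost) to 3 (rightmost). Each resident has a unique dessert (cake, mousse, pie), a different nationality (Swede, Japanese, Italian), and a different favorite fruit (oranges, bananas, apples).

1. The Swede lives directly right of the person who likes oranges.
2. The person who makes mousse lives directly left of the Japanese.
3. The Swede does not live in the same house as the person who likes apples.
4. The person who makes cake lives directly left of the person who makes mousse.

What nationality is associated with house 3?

Japanese

From clue 4, the person who makes cake must be in house 1.
By clue 4, the person who makes mousse is in house 2.
So house 3 gets pie for dessert.
House 1's nationality must be Italian (nothing else left).
By clue 2, the Japanese is in house 3.
That leaves Swede as the nationality for house 2.
The person who likes oranges is in house 1 (clue 1).
That leaves bananas as the favorite fruit for house 2.
That leaves apples as the favorite fruit for house 3.
So: house 1 = cake/Italian/oranges, house 2 = mousse/Swede/bananas, house 3 = pie/Japanese/apples.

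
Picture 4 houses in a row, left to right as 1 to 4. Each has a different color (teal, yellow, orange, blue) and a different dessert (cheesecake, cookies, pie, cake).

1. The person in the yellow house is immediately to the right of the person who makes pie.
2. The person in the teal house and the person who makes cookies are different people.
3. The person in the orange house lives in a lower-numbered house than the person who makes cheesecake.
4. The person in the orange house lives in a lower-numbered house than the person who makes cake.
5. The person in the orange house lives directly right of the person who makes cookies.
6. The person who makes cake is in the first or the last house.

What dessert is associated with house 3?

From clue 6, the person who makes cake must be in house 4.
From clue 3, the person in the orange house must be in house 2.
The person who makes cheesecake is in house 3 (clue 3).
Clue 5 places the person who makes cookies in house 1.
That leaves pie as the dessert for house 2.
By clue 1, the person in the yellow house is in house 3.
So house 1 gets blue for color.
The only color still possible for house 4 is teal.
So: house 1 = blue/cookies, house 2 = orange/pie, house 3 = yellow/cheesecake, house 4 = teal/cake.

cheesecake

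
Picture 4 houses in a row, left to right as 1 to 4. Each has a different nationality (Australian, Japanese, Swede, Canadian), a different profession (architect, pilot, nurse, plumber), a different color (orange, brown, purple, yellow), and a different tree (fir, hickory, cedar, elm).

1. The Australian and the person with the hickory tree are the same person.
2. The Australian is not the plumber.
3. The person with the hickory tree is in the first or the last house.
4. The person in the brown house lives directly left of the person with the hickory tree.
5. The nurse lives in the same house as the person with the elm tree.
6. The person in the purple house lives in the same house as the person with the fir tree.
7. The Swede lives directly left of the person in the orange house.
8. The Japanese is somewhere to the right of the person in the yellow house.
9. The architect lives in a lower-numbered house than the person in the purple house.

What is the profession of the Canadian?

architect

By clue 4, the person in the brown house is in house 3.
By clue 4, the person with the hickory tree is in house 4.
House 1's color must be yellow (nothing else left).
By clue 1, the Australian is in house 4.
From clue 6, the person in the purple house must be in house 2.
Clue 6 places the person with the fir tree in house 2.
From clue 9, the architect must be in house 1.
House 4 profession: only pilot fits.
So house 4 gets orange for color.
Clue 5: the nurse is in house 3.
Clue 5: the person with the elm tree is in house 3.
From clue 7, the Swede must be in house 3.
House 1's nationality must be Canadian (nothing else left).
House 2 nationality: only Japanese fits.
House 2's profession must be plumber (nothing else left).
That leaves cedar as the tree for house 1.
So: house 1 = Canadian/architect/yellow/cedar, house 2 = Japanese/plumber/purple/fir, house 3 = Swede/nurse/brown/elm, house 4 = Australian/pilot/orange/hickory.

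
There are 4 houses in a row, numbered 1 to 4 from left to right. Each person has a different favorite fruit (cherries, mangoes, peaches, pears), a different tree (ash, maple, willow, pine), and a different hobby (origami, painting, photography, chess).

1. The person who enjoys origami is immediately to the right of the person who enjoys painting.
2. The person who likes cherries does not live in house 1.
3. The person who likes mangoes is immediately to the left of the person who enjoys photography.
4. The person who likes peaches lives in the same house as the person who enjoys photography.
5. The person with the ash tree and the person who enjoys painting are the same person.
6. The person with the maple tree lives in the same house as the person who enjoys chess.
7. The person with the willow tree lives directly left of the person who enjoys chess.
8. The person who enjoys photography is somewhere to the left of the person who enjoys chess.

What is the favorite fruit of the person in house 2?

The only hobby still possible for house 1 is painting.
Clue 1 places the person who enjoys origami in house 2.
The person with the ash tree is in house 1 (clue 5).
House 3's hobby must be photography (nothing else left).
House 4's hobby must be chess (nothing else left).
By clue 3, the person who likes mangoes is in house 2.
Clue 4 places the person who likes peaches in house 3.
Clue 6 places the person with the maple tree in house 4.
By clue 7, the person with the willow tree is in house 3.
That leaves pears as the favorite fruit for house 1.
The only favorite fruit still possible for house 4 is cherries.
So house 2 gets pine for tree.
So: house 1 = pears/ash/painting, house 2 = mangoes/pine/origami, house 3 = peaches/willow/photography, house 4 = cherries/maple/chess.

mangoes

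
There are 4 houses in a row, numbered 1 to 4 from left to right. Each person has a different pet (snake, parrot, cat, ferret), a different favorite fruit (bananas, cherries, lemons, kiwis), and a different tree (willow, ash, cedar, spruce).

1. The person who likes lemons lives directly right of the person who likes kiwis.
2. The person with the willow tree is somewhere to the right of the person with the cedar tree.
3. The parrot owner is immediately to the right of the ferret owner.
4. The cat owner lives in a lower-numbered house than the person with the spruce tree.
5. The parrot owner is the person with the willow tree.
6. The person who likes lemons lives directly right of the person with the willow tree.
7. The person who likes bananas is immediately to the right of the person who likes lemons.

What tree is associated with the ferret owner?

From clue 7, the person who likes bananas must be in house 4.
Clue 7 places the person who likes lemons in house 3.
Clue 1: the person who likes kiwis is in house 2.
Clue 6: the person with the willow tree is in house 2.
That leaves snake as the pet for house 4.
That leaves cherries as the favorite fruit for house 1.
House 1 tree: only cedar fits.
Clue 5 places the parrot owner in house 2.
House 1's pet must be ferret (nothing else left).
House 3's pet must be cat (nothing else left).
By clue 4, the person with the spruce tree is in house 4.
The only tree still possible for house 3 is ash.
So: house 1 = ferret/cherries/cedar, house 2 = parrot/kiwis/willow, house 3 = cat/lemons/ash, house 4 = snake/bananas/spruce.

cedar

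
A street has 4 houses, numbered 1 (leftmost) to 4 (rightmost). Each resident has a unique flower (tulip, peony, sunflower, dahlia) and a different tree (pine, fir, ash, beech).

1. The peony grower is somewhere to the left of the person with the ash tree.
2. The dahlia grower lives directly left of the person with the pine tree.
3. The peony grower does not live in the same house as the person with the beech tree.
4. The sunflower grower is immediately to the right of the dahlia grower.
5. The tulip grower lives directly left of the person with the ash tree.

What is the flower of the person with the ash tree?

That leaves sunflower as the flower for house 4.
By clue 4, the dahlia grower is in house 3.
By clue 2, the person with the pine tree is in house 4.
The peony grower is narrowed to house 1 or 2; consider each.
Placing it in house 2 leads to a contradiction, so it's in house 1.
House 2's flower must be tulip (nothing else left).
That leaves fir as the tree for house 1.
The person with the ash tree is in house 3 (clue 5).
So house 2 gets beech for tree.
So: house 1 = peony/fir, house 2 = tulip/beech, house 3 = dahlia/ash, house 4 = sunflower/pine.

dahlia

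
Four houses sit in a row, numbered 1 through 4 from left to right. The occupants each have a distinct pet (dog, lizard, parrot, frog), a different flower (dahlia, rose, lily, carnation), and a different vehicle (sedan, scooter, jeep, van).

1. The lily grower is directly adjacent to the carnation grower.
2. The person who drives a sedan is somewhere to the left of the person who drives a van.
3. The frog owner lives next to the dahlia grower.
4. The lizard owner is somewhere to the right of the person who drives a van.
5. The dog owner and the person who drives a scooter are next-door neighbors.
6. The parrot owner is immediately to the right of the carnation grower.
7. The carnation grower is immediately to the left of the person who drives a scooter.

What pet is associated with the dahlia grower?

lizard

The lizard owner is narrowed to house 3 or 4; consider each.
Placing it in house 3 leads to a contradiction, so it's in house 4.
House 4 vehicle: only jeep fits.
House 1's vehicle must be sedan (nothing else left).
The parrot owner is narrowed to house 2 or 3; consider each.
Placing it in house 3 leads to a contradiction, so it's in house 2.
From clue 6, the carnation grower must be in house 1.
Clue 7 places the person who drives a scooter in house 2.
So house 3 gets van for vehicle.
From clue 1, the lily grower must be in house 2.
House 3's flower must be rose (nothing else left).
House 4 flower: only dahlia fits.
Clue 3 places the frog owner in house 3.
That leaves dog as the pet for house 1.
So: house 1 = dog/carnation/sedan, house 2 = parrot/lily/scooter, house 3 = frog/rose/van, house 4 = lizard/dahlia/jeep.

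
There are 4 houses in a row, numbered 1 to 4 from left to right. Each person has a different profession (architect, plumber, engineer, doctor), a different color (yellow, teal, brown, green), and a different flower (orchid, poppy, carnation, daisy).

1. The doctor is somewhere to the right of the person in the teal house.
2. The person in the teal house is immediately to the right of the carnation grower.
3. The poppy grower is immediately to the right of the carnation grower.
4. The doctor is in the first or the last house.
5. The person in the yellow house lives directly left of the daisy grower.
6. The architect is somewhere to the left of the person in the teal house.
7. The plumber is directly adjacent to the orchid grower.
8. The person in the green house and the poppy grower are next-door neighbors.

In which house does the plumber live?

From clue 4, the doctor must be in house 4.
The architect is narrowed to house 1 or 2; consider each.
Placing it in house 2 leads to a contradiction, so it's in house 1.
The engineer is narrowed to house 2 or 3; consider each.
Placing it in house 2 leads to a contradiction, so it's in house 3.
So house 2 gets plumber for profession.
House 4's flower must be daisy (nothing else left).
Clue 5 places the person in the yellow house in house 3.
House 2 color: only teal fits.
The carnation grower is in house 1 (clue 2).
The poppy grower is in house 2 (clue 3).
From clue 8, the person in the green house must be in house 1.
So house 4 gets brown for color.
The only flower still possible for house 3 is orchid.
So: house 1 = architect/green/carnation, house 2 = plumber/teal/poppy, house 3 = engineer/yellow/orchid, house 4 = doctor/brown/daisy.

2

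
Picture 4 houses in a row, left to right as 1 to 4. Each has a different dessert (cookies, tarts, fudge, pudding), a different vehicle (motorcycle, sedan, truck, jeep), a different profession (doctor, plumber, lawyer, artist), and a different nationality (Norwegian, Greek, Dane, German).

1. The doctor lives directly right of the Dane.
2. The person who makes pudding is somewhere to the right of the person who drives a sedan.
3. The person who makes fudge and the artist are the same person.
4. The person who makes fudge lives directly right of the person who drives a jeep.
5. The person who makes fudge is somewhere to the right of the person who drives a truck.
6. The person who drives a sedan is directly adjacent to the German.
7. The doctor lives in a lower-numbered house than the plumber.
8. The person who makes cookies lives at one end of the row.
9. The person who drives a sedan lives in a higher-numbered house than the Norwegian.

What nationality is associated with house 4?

German

So house 4 gets motorcycle for vehicle.
So house 1 gets lawyer for profession.
The person who makes cookies is narrowed to house 1 or 4; consider each.
Placing it in house 4 leads to a contradiction, so it's in house 1.
The person who makes pudding is narrowed to house 3 or 4; consider each.
Placing it in house 3 leads to a contradiction, so it's in house 4.
House 3 vehicle: only sedan fits.
That leaves plumber as the profession for house 4.
That leaves Greek as the nationality for house 3.
House 4's nationality must be German (nothing else left).
The person who makes fudge is narrowed to house 2 or 3; consider each.
Placing it in house 2 leads to a contradiction, so it's in house 3.
By clue 3, the artist is in house 3.
By clue 4, the person who drives a jeep is in house 2.
So house 2 gets tarts for dessert.
That leaves truck as the vehicle for house 1.
House 2's profession must be doctor (nothing else left).
Clue 1 places the Dane in house 1.
House 2 nationality: only Norwegian fits.
So: house 1 = cookies/truck/lawyer/Dane, house 2 = tarts/jeep/doctor/Norwegian, house 3 = fudge/sedan/artist/Greek, house 4 = pudding/motorcycle/plumber/German.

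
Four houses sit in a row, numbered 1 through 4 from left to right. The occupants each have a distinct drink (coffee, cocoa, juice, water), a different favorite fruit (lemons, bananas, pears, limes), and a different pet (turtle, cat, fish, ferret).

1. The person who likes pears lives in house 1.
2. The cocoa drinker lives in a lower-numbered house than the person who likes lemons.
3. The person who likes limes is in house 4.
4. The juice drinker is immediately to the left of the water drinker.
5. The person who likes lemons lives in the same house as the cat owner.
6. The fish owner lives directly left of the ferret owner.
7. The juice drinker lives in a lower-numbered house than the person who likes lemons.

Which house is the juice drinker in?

2

From clue 1, the person who likes pears must be in house 1.
The person who likes limes is in house 4 (clue 3).
That leaves coffee as the drink for house 4.
House 3's drink must be water (nothing else left).
From clue 4, the juice drinker must be in house 2.
Clue 7 places the person who likes lemons in house 3.
House 1 drink: only cocoa fits.
House 2 favorite fruit: only bananas fits.
Clue 5 places the cat owner in house 3.
Clue 6 places the fish owner in house 1.
From clue 6, the ferret owner must be in house 2.
That leaves turtle as the pet for house 4.
So: house 1 = cocoa/pears/fish, house 2 = juice/bananas/ferret, house 3 = water/lemons/cat, house 4 = coffee/limes/turtle.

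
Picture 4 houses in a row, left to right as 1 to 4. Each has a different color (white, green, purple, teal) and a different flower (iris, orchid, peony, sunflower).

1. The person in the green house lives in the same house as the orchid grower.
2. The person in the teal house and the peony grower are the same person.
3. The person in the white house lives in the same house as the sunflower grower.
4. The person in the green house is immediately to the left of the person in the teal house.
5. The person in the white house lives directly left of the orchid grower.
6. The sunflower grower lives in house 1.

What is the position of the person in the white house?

From clue 6, the sunflower grower must be in house 1.
Clue 3 places the person in the white house in house 1.
Clue 5 places the orchid grower in house 2.
Clue 1 places the person in the green house in house 2.
By clue 4, the person in the teal house is in house 3.
The only color still possible for house 4 is purple.
By clue 2, the peony grower is in house 3.
House 4's flower must be iris (nothing else left).
So: house 1 = white/sunflower, house 2 = green/orchid, house 3 = teal/peony, house 4 = purple/iris.

1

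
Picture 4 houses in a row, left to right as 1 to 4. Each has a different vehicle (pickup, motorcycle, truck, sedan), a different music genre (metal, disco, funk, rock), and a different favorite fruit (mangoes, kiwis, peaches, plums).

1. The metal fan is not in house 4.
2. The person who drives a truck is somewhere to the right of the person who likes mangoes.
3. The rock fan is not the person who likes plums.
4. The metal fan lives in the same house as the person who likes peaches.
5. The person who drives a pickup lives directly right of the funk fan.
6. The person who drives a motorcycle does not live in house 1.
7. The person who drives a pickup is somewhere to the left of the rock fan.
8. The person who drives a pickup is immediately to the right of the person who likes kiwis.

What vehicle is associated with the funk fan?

sedan

So house 1 gets sedan for vehicle.
The only favorite fruit still possible for house 4 is plums.
The rock fan is in house 3 (clue 3).
The person who drives a pickup is in house 2 (clue 7).
Clue 8: the person who likes kiwis is in house 1.
That leaves disco as the music genre for house 4.
Clue 4 places the metal fan in house 2.
Clue 4 places the person who likes peaches in house 2.
Clue 5 places the funk fan in house 1.
The only favorite fruit still possible for house 3 is mangoes.
The person who drives a truck is in house 4 (clue 2).
That leaves motorcycle as the vehicle for house 3.
So: house 1 = sedan/funk/kiwis, house 2 = pickup/metal/peaches, house 3 = motorcycle/rock/mangoes, house 4 = truck/disco/plums.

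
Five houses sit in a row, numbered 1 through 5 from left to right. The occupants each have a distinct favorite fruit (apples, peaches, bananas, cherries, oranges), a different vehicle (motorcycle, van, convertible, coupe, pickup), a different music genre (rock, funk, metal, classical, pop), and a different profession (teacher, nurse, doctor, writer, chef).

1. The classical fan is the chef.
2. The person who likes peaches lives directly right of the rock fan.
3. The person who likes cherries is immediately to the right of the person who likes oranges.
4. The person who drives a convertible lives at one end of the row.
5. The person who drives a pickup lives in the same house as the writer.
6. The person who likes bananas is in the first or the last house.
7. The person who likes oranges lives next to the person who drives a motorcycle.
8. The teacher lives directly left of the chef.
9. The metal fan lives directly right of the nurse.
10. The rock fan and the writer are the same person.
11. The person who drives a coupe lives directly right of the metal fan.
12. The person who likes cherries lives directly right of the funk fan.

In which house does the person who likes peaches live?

The person who likes bananas is narrowed to house 1 or 5; consider each.
Placing it in house 5 leads to a contradiction, so it's in house 1.
The person who drives a convertible is narrowed to house 1 or 5; consider each.
Placing it in house 1 leads to a contradiction, so it's in house 5.
The person who drives a coupe is narrowed to house 3 or 4; consider each.
Placing it in house 3 leads to a contradiction, so it's in house 4.
From clue 11, the metal fan must be in house 3.
Clue 9 places the nurse in house 2.
House 1's profession must be writer (nothing else left).
From clue 5, the person who drives a pickup must be in house 1.
The rock fan is in house 1 (clue 10).
House 2's vehicle must be van (nothing else left).
So house 3 gets motorcycle for vehicle.
From clue 2, the person who likes peaches must be in house 2.
The only favorite fruit still possible for house 4 is oranges.
By clue 3, the person who likes cherries is in house 5.
From clue 12, the funk fan must be in house 4.
The only favorite fruit still possible for house 3 is apples.
House 2 music genre: only pop fits.
The only music genre still possible for house 5 is classical.
Clue 1: the chef is in house 5.
Clue 8 places the teacher in house 4.
The only profession still possible for house 3 is doctor.
So: house 1 = bananas/pickup/rock/writer, house 2 = peaches/van/pop/nurse, house 3 = apples/motorcycle/metal/doctor, house 4 = oranges/coupe/funk/teacher, house 5 = cherries/convertible/classical/chef.

2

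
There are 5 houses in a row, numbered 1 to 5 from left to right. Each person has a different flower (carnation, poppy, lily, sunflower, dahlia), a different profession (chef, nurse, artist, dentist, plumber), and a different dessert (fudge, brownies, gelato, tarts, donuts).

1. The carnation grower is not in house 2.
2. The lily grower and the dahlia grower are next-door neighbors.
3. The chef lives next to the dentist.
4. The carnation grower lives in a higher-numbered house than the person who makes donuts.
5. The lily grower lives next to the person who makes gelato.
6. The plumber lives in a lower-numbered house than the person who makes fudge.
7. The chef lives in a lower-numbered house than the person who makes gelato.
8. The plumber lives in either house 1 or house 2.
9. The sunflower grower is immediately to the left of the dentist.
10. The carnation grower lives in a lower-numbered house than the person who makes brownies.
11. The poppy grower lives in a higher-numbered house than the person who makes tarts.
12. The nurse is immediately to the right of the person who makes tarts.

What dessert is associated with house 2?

The carnation grower is narrowed to house 3 or 4; consider each.
Placing it in house 3 leads to a contradiction, so it's in house 4.
By clue 10, the person who makes brownies is in house 5.
The only flower still possible for house 5 is poppy.
The plumber is narrowed to house 1 or 2; consider each.
Placing it in house 2 leads to a contradiction, so it's in house 1.
The lily grower is narrowed to house 2 or 3; consider each.
Placing it in house 2 leads to a contradiction, so it's in house 3.
By clue 2, the dahlia grower is in house 2.
The person who makes gelato is in house 4 (clue 5).
The only flower still possible for house 1 is sunflower.
The dentist is in house 2 (clue 9).
House 5 profession: only artist fits.
House 3 profession: only chef fits.
So house 4 gets nurse for profession.
House 1 dessert: only donuts fits.
Clue 12: the person who makes tarts is in house 3.
So house 2 gets fudge for dessert.
So: house 1 = sunflower/plumber/donuts, house 2 = dahlia/dentist/fudge, house 3 = lily/chef/tarts, house 4 = carnation/nurse/gelato, house 5 = poppy/artist/brownies.

fudge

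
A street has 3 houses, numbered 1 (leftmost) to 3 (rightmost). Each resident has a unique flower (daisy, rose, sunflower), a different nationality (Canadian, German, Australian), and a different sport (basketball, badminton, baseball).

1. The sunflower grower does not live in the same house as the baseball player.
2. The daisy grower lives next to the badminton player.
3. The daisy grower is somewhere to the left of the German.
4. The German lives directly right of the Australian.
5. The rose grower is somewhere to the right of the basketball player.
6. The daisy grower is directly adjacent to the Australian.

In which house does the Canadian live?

1

The daisy grower is narrowed to house 1 or 2; consider each.
Placing it in house 2 leads to a contradiction, so it's in house 1.
From clue 2, the badminton player must be in house 2.
Clue 6 places the Australian in house 2.
House 1's nationality must be Canadian (nothing else left).
The only nationality still possible for house 3 is German.
So house 3 gets baseball for sport.
Clue 1 places the sunflower grower in house 2.
The only flower still possible for house 3 is rose.
The only sport still possible for house 1 is basketball.
So: house 1 = daisy/Canadian/basketball, house 2 = sunflower/Australian/badminton, house 3 = rose/German/baseball.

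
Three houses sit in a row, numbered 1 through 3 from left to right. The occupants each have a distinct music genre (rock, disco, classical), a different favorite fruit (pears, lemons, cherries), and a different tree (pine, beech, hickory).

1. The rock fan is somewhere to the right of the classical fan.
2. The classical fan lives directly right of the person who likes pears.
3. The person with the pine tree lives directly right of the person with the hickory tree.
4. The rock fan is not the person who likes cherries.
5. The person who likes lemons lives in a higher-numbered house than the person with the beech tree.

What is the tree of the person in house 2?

hickory

The classical fan is in house 2 (clue 2).
Clue 2 places the person who likes pears in house 1.
So house 1 gets disco for music genre.
So house 3 gets rock for music genre.
That leaves pine as the tree for house 3.
From clue 3, the person with the hickory tree must be in house 2.
The person who likes cherries is in house 2 (clue 4).
House 3's favorite fruit must be lemons (nothing else left).
House 1 tree: only beech fits.
So: house 1 = disco/pears/beech, house 2 = classical/cherries/hickory, house 3 = rock/lemons/pine.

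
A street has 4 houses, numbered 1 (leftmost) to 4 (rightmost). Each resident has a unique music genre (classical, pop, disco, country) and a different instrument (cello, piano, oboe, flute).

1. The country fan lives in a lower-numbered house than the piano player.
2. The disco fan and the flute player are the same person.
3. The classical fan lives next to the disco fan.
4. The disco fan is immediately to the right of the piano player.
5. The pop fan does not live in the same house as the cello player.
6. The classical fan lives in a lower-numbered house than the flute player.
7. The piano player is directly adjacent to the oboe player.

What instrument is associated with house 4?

The classical fan is narrowed to house 2 or 3; consider each.
Placing it in house 2 leads to a contradiction, so it's in house 3.
Clue 3: the disco fan is in house 4.
From clue 4, the piano player must be in house 3.
Clue 6 places the flute player in house 4.
So house 1 gets cello for instrument.
So house 2 gets oboe for instrument.
The pop fan is in house 2 (clue 5).
House 1's music genre must be country (nothing else left).
So: house 1 = country/cello, house 2 = pop/oboe, house 3 = classical/piano, house 4 = disco/flute.

flute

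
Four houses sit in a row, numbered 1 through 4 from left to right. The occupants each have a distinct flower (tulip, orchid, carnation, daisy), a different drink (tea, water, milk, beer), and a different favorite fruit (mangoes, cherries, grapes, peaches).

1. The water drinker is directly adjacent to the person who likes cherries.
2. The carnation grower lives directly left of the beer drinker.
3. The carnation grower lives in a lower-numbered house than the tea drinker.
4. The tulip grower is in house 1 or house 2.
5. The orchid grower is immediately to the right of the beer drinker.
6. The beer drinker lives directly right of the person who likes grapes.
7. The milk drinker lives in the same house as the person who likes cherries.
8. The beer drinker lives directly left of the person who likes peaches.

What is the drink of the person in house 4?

The carnation grower is narrowed to house 1 or 2; consider each.
Placing it in house 1 leads to a contradiction, so it's in house 2.
Clue 2 places the beer drinker in house 3.
Clue 5: the orchid grower is in house 4.
By clue 6, the person who likes grapes is in house 2.
Clue 8 places the person who likes peaches in house 4.
House 3's flower must be daisy (nothing else left).
The milk drinker is in house 1 (clue 7).
Clue 7 places the person who likes cherries in house 1.
House 1 flower: only tulip fits.
The only drink still possible for house 2 is water.
That leaves tea as the drink for house 4.
That leaves mangoes as the favorite fruit for house 3.
So: house 1 = tulip/milk/cherries, house 2 = carnation/water/grapes, house 3 = daisy/beer/mangoes, house 4 = orchid/tea/peaches.

tea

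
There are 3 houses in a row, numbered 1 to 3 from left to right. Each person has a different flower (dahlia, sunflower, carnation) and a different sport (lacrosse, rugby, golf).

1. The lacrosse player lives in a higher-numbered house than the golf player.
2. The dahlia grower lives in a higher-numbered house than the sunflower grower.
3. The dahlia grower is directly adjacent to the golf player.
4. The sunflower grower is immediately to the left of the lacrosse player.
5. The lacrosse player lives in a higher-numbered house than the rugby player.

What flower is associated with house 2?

sunflower

House 3 sport: only lacrosse fits.
The sunflower grower is in house 2 (clue 4).
The only flower still possible for house 1 is carnation.
House 3 flower: only dahlia fits.
The golf player is in house 2 (clue 3).
House 1 sport: only rugby fits.
So: house 1 = carnation/rugby, house 2 = sunflower/golf, house 3 = dahlia/lacrosse.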